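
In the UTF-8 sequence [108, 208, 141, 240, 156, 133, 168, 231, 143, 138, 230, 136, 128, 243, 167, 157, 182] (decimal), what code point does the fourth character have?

U+73CA

Offset 0: leading byte 0x6C = 01101100 → 1-byte char #1 = 6C.
Offset 1: leading byte 0xD0 = 11010000 → 2-byte char #2 = D0 8D.
Offset 3: leading byte 0xF0 = 11110000 → 4-byte char #3 = F0 9C 85 A8.
Offset 7: leading byte 0xE7 = 11100111 → 3-byte char #4 = E7 8F 8A.
Leading byte 0xE7 = 11100111 matches 1110xxxx → 3-byte sequence.
Byte 1: 0xE7 = 11100111, payload 0111 (4 bits).
Byte 2: 0x8F = 10001111 (10xxxxxx ✓), payload 001111.
Byte 3: 0x8A = 10001010 (10xxxxxx ✓), payload 001010.
Concatenate: 0111001111001010 = 0x73CA (16 bits → U+73CA).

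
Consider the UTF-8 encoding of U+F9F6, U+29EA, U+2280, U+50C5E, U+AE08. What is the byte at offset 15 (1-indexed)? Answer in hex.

1-indexed offset 15 is 0-indexed offset 14.
U+F9F6 → 3-byte form EF A7 B6 at offsets 0–2.
U+29EA → 3-byte form E2 A7 AA at offsets 3–5.
U+2280 → 3-byte form E2 8A 80 at offsets 6–8.
U+50C5E → 4-byte form F1 90 B1 9E at offsets 9–12.
U+AE08 → 3-byte form EA B8 88 at offsets 13–15.
Offset 14 falls in char 5's range; it's byte 2 of EA B8 88 = 0xB8.

0xB8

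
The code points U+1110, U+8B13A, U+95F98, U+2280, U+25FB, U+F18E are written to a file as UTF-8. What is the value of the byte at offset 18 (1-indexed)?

0xEF

1-indexed offset 18 is 0-indexed offset 17.
U+1110 → 3-byte form E1 84 90 at offsets 0–2.
U+8B13A → 4-byte form F2 8B 84 BA at offsets 3–6.
U+95F98 → 4-byte form F2 95 BE 98 at offsets 7–10.
U+2280 → 3-byte form E2 8A 80 at offsets 11–13.
U+25FB → 3-byte form E2 97 BB at offsets 14–16.
U+F18E → 3-byte form EF 86 8E at offsets 17–19.
Offset 17 falls in char 6's range; it's byte 1 of EF 86 8E = 0xEF.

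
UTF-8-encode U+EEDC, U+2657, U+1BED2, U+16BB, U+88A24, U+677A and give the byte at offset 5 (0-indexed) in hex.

0x97

U+EEDC → 3-byte form EE BB 9C at offsets 0–2.
U+2657 → 3-byte form E2 99 97 at offsets 3–5.
Offset 5 falls in char 2's range; it's byte 3 of E2 99 97 = 0x97.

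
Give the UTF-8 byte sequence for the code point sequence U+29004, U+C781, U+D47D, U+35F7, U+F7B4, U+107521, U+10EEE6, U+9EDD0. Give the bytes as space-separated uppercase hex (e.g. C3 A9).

U+29004: 4-byte form → F0 A9 80 84.
U+C781: 3-byte form → EC 9E 81.
U+D47D: 3-byte form → ED 91 BD.
U+35F7: 3-byte form → E3 97 B7.
U+F7B4: 3-byte form → EF 9E B4.
U+107521: 4-byte form → F4 87 94 A1.
U+10EEE6: 4-byte form → F4 8E BB A6.
U+9EDD0: 4-byte form → F2 9E B7 90.
Concatenated (28 bytes): F0 A9 80 84 EC 9E 81 ED 91 BD E3 97 B7 EF 9E B4 F4 87 94 A1 F4 8E BB A6 F2 9E B7 90.

F0 A9 80 84 EC 9E 81 ED 91 BD E3 97 B7 EF 9E B4 F4 87 94 A1 F4 8E BB A6 F2 9E B7 90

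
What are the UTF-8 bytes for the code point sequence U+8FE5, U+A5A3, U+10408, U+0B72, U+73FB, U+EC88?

U+8FE5: 3-byte form → E8 BF A5.
U+A5A3: 3-byte form → EA 96 A3.
U+10408: 4-byte form → F0 90 90 88.
U+0B72: 3-byte form → E0 AD B2.
U+73FB: 3-byte form → E7 8F BB.
U+EC88: 3-byte form → EE B2 88.
Concatenated (19 bytes): E8 BF A5 EA 96 A3 F0 90 90 88 E0 AD B2 E7 8F BB EE B2 88.

E8 BF A5 EA 96 A3 F0 90 90 88 E0 AD B2 E7 8F BB EE B2 88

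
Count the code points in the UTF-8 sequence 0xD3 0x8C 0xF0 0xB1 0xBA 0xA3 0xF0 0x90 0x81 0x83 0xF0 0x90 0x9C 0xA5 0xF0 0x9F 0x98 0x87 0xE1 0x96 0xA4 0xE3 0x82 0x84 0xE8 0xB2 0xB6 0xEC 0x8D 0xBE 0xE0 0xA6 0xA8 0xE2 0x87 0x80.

Byte at offset 0: 0xD3 = 11010011 → 2-byte char (#1). Advance 2.
Byte at offset 2: 0xF0 = 11110000 → 4-byte char (#2). Advance 4.
Byte at offset 6: 0xF0 = 11110000 → 4-byte char (#3). Advance 4.
Byte at offset 10: 0xF0 = 11110000 → 4-byte char (#4). Advance 4.
Byte at offset 14: 0xF0 = 11110000 → 4-byte char (#5). Advance 4.
Byte at offset 18: 0xE1 = 11100001 → 3-byte char (#6). Advance 3.
Byte at offset 21: 0xE3 = 11100011 → 3-byte char (#7). Advance 3.
Byte at offset 24: 0xE8 = 11101000 → 3-byte char (#8). Advance 3.
Byte at offset 27: 0xEC = 11101100 → 3-byte char (#9). Advance 3.
Byte at offset 30: 0xE0 = 11100000 → 3-byte char (#10). Advance 3.
Byte at offset 33: 0xE2 = 11100010 → 3-byte char (#11). Advance 3.
Reached end at offset 36 after 11 code points.

11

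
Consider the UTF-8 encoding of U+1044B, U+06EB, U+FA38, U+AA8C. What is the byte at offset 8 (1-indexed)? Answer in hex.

1-indexed offset 8 is 0-indexed offset 7.
U+1044B → 4-byte form F0 90 91 8B at offsets 0–3.
U+06EB → 2-byte form DB AB at offsets 4–5.
U+FA38 → 3-byte form EF A8 B8 at offsets 6–8.
Offset 7 falls in char 3's range; it's byte 2 of EF A8 B8 = 0xA8.

0xA8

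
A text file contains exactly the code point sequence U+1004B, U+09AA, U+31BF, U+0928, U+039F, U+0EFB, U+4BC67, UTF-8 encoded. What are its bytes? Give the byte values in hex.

U+1004B: 4-byte form → F0 90 81 8B.
U+09AA: 3-byte form → E0 A6 AA.
U+31BF: 3-byte form → E3 86 BF.
U+0928: 3-byte form → E0 A4 A8.
U+039F: 2-byte form → CE 9F.
U+0EFB: 3-byte form → E0 BB BB.
U+4BC67: 4-byte form → F1 8B B1 A7.
Concatenated (22 bytes): F0 90 81 8B E0 A6 AA E3 86 BF E0 A4 A8 CE 9F E0 BB BB F1 8B B1 A7.

F0 90 81 8B E0 A6 AA E3 86 BF E0 A4 A8 CE 9F E0 BB BB F1 8B B1 A7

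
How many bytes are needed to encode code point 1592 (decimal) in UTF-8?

U+0638 = 0x638. UTF-8 uses 1 byte below 0x80, 2 below 0x800, 3 below 0x10000, 4 up to 0x10FFFF. 0x638 is in U+0080–U+07FF → 2 bytes.

2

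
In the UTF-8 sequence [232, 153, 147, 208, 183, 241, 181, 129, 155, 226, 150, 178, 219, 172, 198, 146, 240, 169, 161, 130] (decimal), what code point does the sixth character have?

U+0192

Offset 0: leading byte 0xE8 = 11101000 → 3-byte char #1 = E8 99 93.
Offset 3: leading byte 0xD0 = 11010000 → 2-byte char #2 = D0 B7.
Offset 5: leading byte 0xF1 = 11110001 → 4-byte char #3 = F1 B5 81 9B.
Offset 9: leading byte 0xE2 = 11100010 → 3-byte char #4 = E2 96 B2.
Offset 12: leading byte 0xDB = 11011011 → 2-byte char #5 = DB AC.
Offset 14: leading byte 0xC6 = 11000110 → 2-byte char #6 = C6 92.
Leading byte 0xC6 = 11000110 matches 110xxxxx → 2-byte sequence.
Byte 1: 0xC6 = 11000110, payload 00110 (5 bits).
Byte 2: 0x92 = 10010010 (10xxxxxx ✓), payload 010010.
Concatenate: 00110010010 = 0x192 (11 bits → U+0192).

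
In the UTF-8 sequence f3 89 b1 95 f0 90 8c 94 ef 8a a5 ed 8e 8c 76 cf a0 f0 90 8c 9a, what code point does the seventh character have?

Offset 0: leading byte 0xF3 = 11110011 → 4-byte char #1 = F3 89 B1 95.
Offset 4: leading byte 0xF0 = 11110000 → 4-byte char #2 = F0 90 8C 94.
Offset 8: leading byte 0xEF = 11101111 → 3-byte char #3 = EF 8A A5.
Offset 11: leading byte 0xED = 11101101 → 3-byte char #4 = ED 8E 8C.
Offset 14: leading byte 0x76 = 01110110 → 1-byte char #5 = 76.
Offset 15: leading byte 0xCF = 11001111 → 2-byte char #6 = CF A0.
Offset 17: leading byte 0xF0 = 11110000 → 4-byte char #7 = F0 90 8C 9A.
Leading byte 0xF0 = 11110000 matches 11110xxx → 4-byte sequence.
Byte 1: 0xF0 = 11110000, payload 000 (3 bits).
Byte 2: 0x90 = 10010000 (10xxxxxx ✓), payload 010000.
Byte 3: 0x8C = 10001100 (10xxxxxx ✓), payload 001100.
Byte 4: 0x9A = 10011010 (10xxxxxx ✓), payload 011010.
Concatenate: 000010000001100011010 = 0x1031A (21 bits → U+1031A).

U+1031A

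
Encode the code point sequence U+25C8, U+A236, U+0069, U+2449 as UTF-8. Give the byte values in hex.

E2 97 88 EA 88 B6 69 E2 91 89

U+25C8: 3-byte form → E2 97 88.
U+A236: 3-byte form → EA 88 B6.
U+0069: 1-byte form → 69.
U+2449: 3-byte form → E2 91 89.
Concatenated (10 bytes): E2 97 88 EA 88 B6 69 E2 91 89.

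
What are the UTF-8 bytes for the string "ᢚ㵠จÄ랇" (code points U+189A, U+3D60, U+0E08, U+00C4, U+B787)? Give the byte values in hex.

U+189A: 3-byte form → E1 A2 9A.
U+3D60: 3-byte form → E3 B5 A0.
U+0E08: 3-byte form → E0 B8 88.
U+00C4: 2-byte form → C3 84.
U+B787: 3-byte form → EB 9E 87.
Concatenated (14 bytes): E1 A2 9A E3 B5 A0 E0 B8 88 C3 84 EB 9E 87.

E1 A2 9A E3 B5 A0 E0 B8 88 C3 84 EB 9E 87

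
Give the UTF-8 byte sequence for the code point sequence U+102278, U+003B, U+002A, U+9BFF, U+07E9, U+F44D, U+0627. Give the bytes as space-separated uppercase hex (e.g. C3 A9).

U+102278: 4-byte form → F4 82 89 B8.
U+003B: 1-byte form → 3B.
U+002A: 1-byte form → 2A.
U+9BFF: 3-byte form → E9 AF BF.
U+07E9: 2-byte form → DF A9.
U+F44D: 3-byte form → EF 91 8D.
U+0627: 2-byte form → D8 A7.
Concatenated (16 bytes): F4 82 89 B8 3B 2A E9 AF BF DF A9 EF 91 8D D8 A7.

F4 82 89 B8 3B 2A E9 AF BF DF A9 EF 91 8D D8 A7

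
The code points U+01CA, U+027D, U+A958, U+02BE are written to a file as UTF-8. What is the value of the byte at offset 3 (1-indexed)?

0xC9

1-indexed offset 3 is 0-indexed offset 2.
U+01CA → 2-byte form C7 8A at offsets 0–1.
U+027D → 2-byte form C9 BD at offsets 2–3.
Offset 2 falls in char 2's range; it's byte 1 of C9 BD = 0xC9.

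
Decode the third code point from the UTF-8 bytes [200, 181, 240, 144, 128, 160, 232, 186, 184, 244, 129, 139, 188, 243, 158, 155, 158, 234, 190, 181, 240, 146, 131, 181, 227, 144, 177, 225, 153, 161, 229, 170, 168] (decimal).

Offset 0: leading byte 0xC8 = 11001000 → 2-byte char #1 = C8 B5.
Offset 2: leading byte 0xF0 = 11110000 → 4-byte char #2 = F0 90 80 A0.
Offset 6: leading byte 0xE8 = 11101000 → 3-byte char #3 = E8 BA B8.
Leading byte 0xE8 = 11101000 matches 1110xxxx → 3-byte sequence.
Byte 1: 0xE8 = 11101000, payload 1000 (4 bits).
Byte 2: 0xBA = 10111010 (10xxxxxx ✓), payload 111010.
Byte 3: 0xB8 = 10111000 (10xxxxxx ✓), payload 111000.
Concatenate: 1000111010111000 = 0x8EB8 (16 bits → U+8EB8).

U+8EB8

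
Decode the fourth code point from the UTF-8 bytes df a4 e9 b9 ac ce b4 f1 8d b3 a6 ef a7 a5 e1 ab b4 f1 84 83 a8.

Offset 0: leading byte 0xDF = 11011111 → 2-byte char #1 = DF A4.
Offset 2: leading byte 0xE9 = 11101001 → 3-byte char #2 = E9 B9 AC.
Offset 5: leading byte 0xCE = 11001110 → 2-byte char #3 = CE B4.
Offset 7: leading byte 0xF1 = 11110001 → 4-byte char #4 = F1 8D B3 A6.
Leading byte 0xF1 = 11110001 matches 11110xxx → 4-byte sequence.
Byte 1: 0xF1 = 11110001, payload 001 (3 bits).
Byte 2: 0x8D = 10001101 (10xxxxxx ✓), payload 001101.
Byte 3: 0xB3 = 10110011 (10xxxxxx ✓), payload 110011.
Byte 4: 0xA6 = 10100110 (10xxxxxx ✓), payload 100110.
Concatenate: 001001101110011100110 = 0x4DCE6 (21 bits → U+4DCE6).

U+4DCE6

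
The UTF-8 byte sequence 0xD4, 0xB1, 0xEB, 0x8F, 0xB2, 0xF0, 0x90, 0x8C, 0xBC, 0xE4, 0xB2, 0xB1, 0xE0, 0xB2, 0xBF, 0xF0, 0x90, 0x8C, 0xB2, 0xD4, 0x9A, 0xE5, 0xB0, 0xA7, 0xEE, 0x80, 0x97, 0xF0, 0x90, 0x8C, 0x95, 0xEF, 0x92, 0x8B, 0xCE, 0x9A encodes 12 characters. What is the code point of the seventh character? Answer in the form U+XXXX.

U+051A

Offset 0: leading byte 0xD4 = 11010100 → 2-byte char #1 = D4 B1.
Offset 2: leading byte 0xEB = 11101011 → 3-byte char #2 = EB 8F B2.
Offset 5: leading byte 0xF0 = 11110000 → 4-byte char #3 = F0 90 8C BC.
Offset 9: leading byte 0xE4 = 11100100 → 3-byte char #4 = E4 B2 B1.
Offset 12: leading byte 0xE0 = 11100000 → 3-byte char #5 = E0 B2 BF.
Offset 15: leading byte 0xF0 = 11110000 → 4-byte char #6 = F0 90 8C B2.
Offset 19: leading byte 0xD4 = 11010100 → 2-byte char #7 = D4 9A.
Leading byte 0xD4 = 11010100 matches 110xxxxx → 2-byte sequence.
Byte 1: 0xD4 = 11010100, payload 10100 (5 bits).
Byte 2: 0x9A = 10011010 (10xxxxxx ✓), payload 011010.
Concatenate: 10100011010 = 0x51A (11 bits → U+051A).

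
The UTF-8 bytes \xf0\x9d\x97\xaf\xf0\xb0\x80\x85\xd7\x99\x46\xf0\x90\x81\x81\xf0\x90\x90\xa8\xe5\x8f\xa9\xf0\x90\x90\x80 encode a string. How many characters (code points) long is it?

8

Byte at offset 0: 0xF0 = 11110000 → 4-byte char (#1). Advance 4.
Byte at offset 4: 0xF0 = 11110000 → 4-byte char (#2). Advance 4.
Byte at offset 8: 0xD7 = 11010111 → 2-byte char (#3). Advance 2.
Byte at offset 10: 0x46 = 01000110 → 1-byte char (#4). Advance 1.
Byte at offset 11: 0xF0 = 11110000 → 4-byte char (#5). Advance 4.
Byte at offset 15: 0xF0 = 11110000 → 4-byte char (#6). Advance 4.
Byte at offset 19: 0xE5 = 11100101 → 3-byte char (#7). Advance 3.
Byte at offset 22: 0xF0 = 11110000 → 4-byte char (#8). Advance 4.
Reached end at offset 26 after 8 code points.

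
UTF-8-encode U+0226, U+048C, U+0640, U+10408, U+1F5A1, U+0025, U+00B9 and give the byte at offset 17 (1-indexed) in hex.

0xB9

1-indexed offset 17 is 0-indexed offset 16.
U+0226 → 2-byte form C8 A6 at offsets 0–1.
U+048C → 2-byte form D2 8C at offsets 2–3.
U+0640 → 2-byte form D9 80 at offsets 4–5.
U+10408 → 4-byte form F0 90 90 88 at offsets 6–9.
U+1F5A1 → 4-byte form F0 9F 96 A1 at offsets 10–13.
U+0025 → 1-byte form 25 at offsets 14–14.
U+00B9 → 2-byte form C2 B9 at offsets 15–16.
Offset 16 falls in char 7's range; it's byte 2 of C2 B9 = 0xB9.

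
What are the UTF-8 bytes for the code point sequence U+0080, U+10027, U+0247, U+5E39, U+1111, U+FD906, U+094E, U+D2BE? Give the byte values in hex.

U+0080: 2-byte form → C2 80.
U+10027: 4-byte form → F0 90 80 A7.
U+0247: 2-byte form → C9 87.
U+5E39: 3-byte form → E5 B8 B9.
U+1111: 3-byte form → E1 84 91.
U+FD906: 4-byte form → F3 BD A4 86.
U+094E: 3-byte form → E0 A5 8E.
U+D2BE: 3-byte form → ED 8A BE.
Concatenated (24 bytes): C2 80 F0 90 80 A7 C9 87 E5 B8 B9 E1 84 91 F3 BD A4 86 E0 A5 8E ED 8A BE.

C2 80 F0 90 80 A7 C9 87 E5 B8 B9 E1 84 91 F3 BD A4 86 E0 A5 8E ED 8A BE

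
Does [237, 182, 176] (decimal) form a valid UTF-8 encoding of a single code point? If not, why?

invalid (encodes a surrogate (U+D800–U+DFFF))

Structurally a 3-byte sequence; payload = 0xDDB0.
But 0xDDB0 is in U+D800–U+DFFF, the surrogate range. Surrogates are not Unicode scalar values and are forbidden in UTF-8.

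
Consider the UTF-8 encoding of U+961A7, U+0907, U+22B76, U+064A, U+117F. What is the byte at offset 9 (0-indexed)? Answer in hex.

U+961A7 → 4-byte form F2 96 86 A7 at offsets 0–3.
U+0907 → 3-byte form E0 A4 87 at offsets 4–6.
U+22B76 → 4-byte form F0 A2 AD B6 at offsets 7–10.
Offset 9 falls in char 3's range; it's byte 3 of F0 A2 AD B6 = 0xAD.

0xAD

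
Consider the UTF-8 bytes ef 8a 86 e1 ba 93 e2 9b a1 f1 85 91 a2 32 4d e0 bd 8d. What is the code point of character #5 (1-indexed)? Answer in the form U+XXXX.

U+0032

Offset 0: leading byte 0xEF = 11101111 → 3-byte char #1 = EF 8A 86.
Offset 3: leading byte 0xE1 = 11100001 → 3-byte char #2 = E1 BA 93.
Offset 6: leading byte 0xE2 = 11100010 → 3-byte char #3 = E2 9B A1.
Offset 9: leading byte 0xF1 = 11110001 → 4-byte char #4 = F1 85 91 A2.
Offset 13: leading byte 0x32 = 00110010 → 1-byte char #5 = 32.
Leading byte 0x32 = 00110010 matches 0xxxxxxx → 1-byte sequence.
Byte 1: 0x32 = 00110010, payload 0110010 (7 bits).
Concatenate: 0110010 = 0x32 (7 bits → U+0032).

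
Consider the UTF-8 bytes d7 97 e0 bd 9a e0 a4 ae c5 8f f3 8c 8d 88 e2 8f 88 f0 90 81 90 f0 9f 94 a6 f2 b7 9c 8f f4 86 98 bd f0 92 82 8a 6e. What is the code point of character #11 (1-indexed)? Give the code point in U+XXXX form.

U+1208A

Offset 0: leading byte 0xD7 = 11010111 → 2-byte char #1 = D7 97.
Offset 2: leading byte 0xE0 = 11100000 → 3-byte char #2 = E0 BD 9A.
Offset 5: leading byte 0xE0 = 11100000 → 3-byte char #3 = E0 A4 AE.
Offset 8: leading byte 0xC5 = 11000101 → 2-byte char #4 = C5 8F.
Offset 10: leading byte 0xF3 = 11110011 → 4-byte char #5 = F3 8C 8D 88.
Offset 14: leading byte 0xE2 = 11100010 → 3-byte char #6 = E2 8F 88.
Offset 17: leading byte 0xF0 = 11110000 → 4-byte char #7 = F0 90 81 90.
Offset 21: leading byte 0xF0 = 11110000 → 4-byte char #8 = F0 9F 94 A6.
Offset 25: leading byte 0xF2 = 11110010 → 4-byte char #9 = F2 B7 9C 8F.
Offset 29: leading byte 0xF4 = 11110100 → 4-byte char #10 = F4 86 98 BD.
Offset 33: leading byte 0xF0 = 11110000 → 4-byte char #11 = F0 92 82 8A.
Leading byte 0xF0 = 11110000 matches 11110xxx → 4-byte sequence.
Byte 1: 0xF0 = 11110000, payload 000 (3 bits).
Byte 2: 0x92 = 10010010 (10xxxxxx ✓), payload 010010.
Byte 3: 0x82 = 10000010 (10xxxxxx ✓), payload 000010.
Byte 4: 0x8A = 10001010 (10xxxxxx ✓), payload 001010.
Concatenate: 000010010000010001010 = 0x1208A (21 bits → U+1208A).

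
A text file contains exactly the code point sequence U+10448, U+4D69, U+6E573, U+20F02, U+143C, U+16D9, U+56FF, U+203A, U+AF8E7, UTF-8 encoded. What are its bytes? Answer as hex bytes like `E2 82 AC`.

U+10448: 4-byte form → F0 90 91 88.
U+4D69: 3-byte form → E4 B5 A9.
U+6E573: 4-byte form → F1 AE 95 B3.
U+20F02: 4-byte form → F0 A0 BC 82.
U+143C: 3-byte form → E1 90 BC.
U+16D9: 3-byte form → E1 9B 99.
U+56FF: 3-byte form → E5 9B BF.
U+203A: 3-byte form → E2 80 BA.
U+AF8E7: 4-byte form → F2 AF A3 A7.
Concatenated (31 bytes): F0 90 91 88 E4 B5 A9 F1 AE 95 B3 F0 A0 BC 82 E1 90 BC E1 9B 99 E5 9B BF E2 80 BA F2 AF A3 A7.

F0 90 91 88 E4 B5 A9 F1 AE 95 B3 F0 A0 BC 82 E1 90 BC E1 9B 99 E5 9B BF E2 80 BA F2 AF A3 A7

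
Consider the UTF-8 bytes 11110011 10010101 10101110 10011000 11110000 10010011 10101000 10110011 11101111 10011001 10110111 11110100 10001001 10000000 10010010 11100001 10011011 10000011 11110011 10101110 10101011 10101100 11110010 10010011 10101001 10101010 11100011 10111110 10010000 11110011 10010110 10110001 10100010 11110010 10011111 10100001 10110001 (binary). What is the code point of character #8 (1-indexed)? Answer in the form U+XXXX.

Offset 0: leading byte 0xF3 = 11110011 → 4-byte char #1 = F3 95 AE 98.
Offset 4: leading byte 0xF0 = 11110000 → 4-byte char #2 = F0 93 A8 B3.
Offset 8: leading byte 0xEF = 11101111 → 3-byte char #3 = EF 99 B7.
Offset 11: leading byte 0xF4 = 11110100 → 4-byte char #4 = F4 89 80 92.
Offset 15: leading byte 0xE1 = 11100001 → 3-byte char #5 = E1 9B 83.
Offset 18: leading byte 0xF3 = 11110011 → 4-byte char #6 = F3 AE AB AC.
Offset 22: leading byte 0xF2 = 11110010 → 4-byte char #7 = F2 93 A9 AA.
Offset 26: leading byte 0xE3 = 11100011 → 3-byte char #8 = E3 BE 90.
Leading byte 0xE3 = 11100011 matches 1110xxxx → 3-byte sequence.
Byte 1: 0xE3 = 11100011, payload 0011 (4 bits).
Byte 2: 0xBE = 10111110 (10xxxxxx ✓), payload 111110.
Byte 3: 0x90 = 10010000 (10xxxxxx ✓), payload 010000.
Concatenate: 0011111110010000 = 0x3F90 (16 bits → U+3F90).

U+3F90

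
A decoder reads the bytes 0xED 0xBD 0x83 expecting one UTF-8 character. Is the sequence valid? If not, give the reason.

Structurally a 3-byte sequence; payload = 0xDF43.
But 0xDF43 is in U+D800–U+DFFF, the surrogate range. Surrogates are not Unicode scalar values and are forbidden in UTF-8.

invalid (encodes a surrogate (U+D800–U+DFFF))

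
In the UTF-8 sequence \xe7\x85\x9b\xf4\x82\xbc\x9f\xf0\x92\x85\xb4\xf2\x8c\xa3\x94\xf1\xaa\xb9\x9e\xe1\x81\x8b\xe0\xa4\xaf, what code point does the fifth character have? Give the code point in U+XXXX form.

Offset 0: leading byte 0xE7 = 11100111 → 3-byte char #1 = E7 85 9B.
Offset 3: leading byte 0xF4 = 11110100 → 4-byte char #2 = F4 82 BC 9F.
Offset 7: leading byte 0xF0 = 11110000 → 4-byte char #3 = F0 92 85 B4.
Offset 11: leading byte 0xF2 = 11110010 → 4-byte char #4 = F2 8C A3 94.
Offset 15: leading byte 0xF1 = 11110001 → 4-byte char #5 = F1 AA B9 9E.
Leading byte 0xF1 = 11110001 matches 11110xxx → 4-byte sequence.
Byte 1: 0xF1 = 11110001, payload 001 (3 bits).
Byte 2: 0xAA = 10101010 (10xxxxxx ✓), payload 101010.
Byte 3: 0xB9 = 10111001 (10xxxxxx ✓), payload 111001.
Byte 4: 0x9E = 10011110 (10xxxxxx ✓), payload 011110.
Concatenate: 001101010111001011110 = 0x6AE5E (21 bits → U+6AE5E).

U+6AE5E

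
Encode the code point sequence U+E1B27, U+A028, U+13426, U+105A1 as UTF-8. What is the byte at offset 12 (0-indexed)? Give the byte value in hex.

U+E1B27 → 4-byte form F3 A1 AC A7 at offsets 0–3.
U+A028 → 3-byte form EA 80 A8 at offsets 4–6.
U+13426 → 4-byte form F0 93 90 A6 at offsets 7–10.
U+105A1 → 4-byte form F0 90 96 A1 at offsets 11–14.
Offset 12 falls in char 4's range; it's byte 2 of F0 90 96 A1 = 0x90.

0x90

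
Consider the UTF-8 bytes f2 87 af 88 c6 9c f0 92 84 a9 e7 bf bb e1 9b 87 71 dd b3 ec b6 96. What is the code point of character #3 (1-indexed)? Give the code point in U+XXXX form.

Offset 0: leading byte 0xF2 = 11110010 → 4-byte char #1 = F2 87 AF 88.
Offset 4: leading byte 0xC6 = 11000110 → 2-byte char #2 = C6 9C.
Offset 6: leading byte 0xF0 = 11110000 → 4-byte char #3 = F0 92 84 A9.
Leading byte 0xF0 = 11110000 matches 11110xxx → 4-byte sequence.
Byte 1: 0xF0 = 11110000, payload 000 (3 bits).
Byte 2: 0x92 = 10010010 (10xxxxxx ✓), payload 010010.
Byte 3: 0x84 = 10000100 (10xxxxxx ✓), payload 000100.
Byte 4: 0xA9 = 10101001 (10xxxxxx ✓), payload 101001.
Concatenate: 000010010000100101001 = 0x12129 (21 bits → U+12129).

U+12129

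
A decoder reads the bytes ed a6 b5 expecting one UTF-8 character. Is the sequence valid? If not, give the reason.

invalid (encodes a surrogate (U+D800–U+DFFF))

Structurally a 3-byte sequence; payload = 0xD9B5.
But 0xD9B5 is in U+D800–U+DFFF, the surrogate range. Surrogates are not Unicode scalar values and are forbidden in UTF-8.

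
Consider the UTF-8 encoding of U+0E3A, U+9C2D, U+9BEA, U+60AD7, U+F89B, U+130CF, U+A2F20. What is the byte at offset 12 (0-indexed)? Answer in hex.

0x97

U+0E3A → 3-byte form E0 B8 BA at offsets 0–2.
U+9C2D → 3-byte form E9 B0 AD at offsets 3–5.
U+9BEA → 3-byte form E9 AF AA at offsets 6–8.
U+60AD7 → 4-byte form F1 A0 AB 97 at offsets 9–12.
Offset 12 falls in char 4's range; it's byte 4 of F1 A0 AB 97 = 0x97.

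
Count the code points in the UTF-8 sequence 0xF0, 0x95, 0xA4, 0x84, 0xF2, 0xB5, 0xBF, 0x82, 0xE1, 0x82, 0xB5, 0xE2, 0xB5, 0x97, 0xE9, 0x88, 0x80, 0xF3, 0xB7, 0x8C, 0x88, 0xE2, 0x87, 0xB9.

7

Byte at offset 0: 0xF0 = 11110000 → 4-byte char (#1). Advance 4.
Byte at offset 4: 0xF2 = 11110010 → 4-byte char (#2). Advance 4.
Byte at offset 8: 0xE1 = 11100001 → 3-byte char (#3). Advance 3.
Byte at offset 11: 0xE2 = 11100010 → 3-byte char (#4). Advance 3.
Byte at offset 14: 0xE9 = 11101001 → 3-byte char (#5). Advance 3.
Byte at offset 17: 0xF3 = 11110011 → 4-byte char (#6). Advance 4.
Byte at offset 21: 0xE2 = 11100010 → 3-byte char (#7). Advance 3.
Reached end at offset 24 after 7 code points.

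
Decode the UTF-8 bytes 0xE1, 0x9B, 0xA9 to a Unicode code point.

Leading byte 0xE1 = 11100001 matches 1110xxxx → 3-byte sequence.
Byte 1: 0xE1 = 11100001, payload 0001 (4 bits).
Byte 2: 0x9B = 10011011 (10xxxxxx ✓), payload 011011.
Byte 3: 0xA9 = 10101001 (10xxxxxx ✓), payload 101001.
Concatenate: 0001011011101001 = 0x16E9 (16 bits → U+16E9).

U+16E9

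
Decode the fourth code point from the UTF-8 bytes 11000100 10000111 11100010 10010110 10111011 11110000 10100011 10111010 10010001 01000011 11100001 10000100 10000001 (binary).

Offset 0: leading byte 0xC4 = 11000100 → 2-byte char #1 = C4 87.
Offset 2: leading byte 0xE2 = 11100010 → 3-byte char #2 = E2 96 BB.
Offset 5: leading byte 0xF0 = 11110000 → 4-byte char #3 = F0 A3 BA 91.
Offset 9: leading byte 0x43 = 01000011 → 1-byte char #4 = 43.
Leading byte 0x43 = 01000011 matches 0xxxxxxx → 1-byte sequence.
Byte 1: 0x43 = 01000011, payload 1000011 (7 bits).
Concatenate: 1000011 = 0x43 (7 bits → U+0043).

U+0043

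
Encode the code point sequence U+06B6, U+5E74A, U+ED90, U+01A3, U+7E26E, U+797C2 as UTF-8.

U+06B6: 2-byte form → DA B6.
U+5E74A: 4-byte form → F1 9E 9D 8A.
U+ED90: 3-byte form → EE B6 90.
U+01A3: 2-byte form → C6 A3.
U+7E26E: 4-byte form → F1 BE 89 AE.
U+797C2: 4-byte form → F1 B9 9F 82.
Concatenated (19 bytes): DA B6 F1 9E 9D 8A EE B6 90 C6 A3 F1 BE 89 AE F1 B9 9F 82.

DA B6 F1 9E 9D 8A EE B6 90 C6 A3 F1 BE 89 AE F1 B9 9F 82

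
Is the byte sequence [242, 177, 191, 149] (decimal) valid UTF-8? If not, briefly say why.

valid

Leading byte 0xF2 = 11110010 → 4-byte form.
Continuation bytes 0xB1=10110001, 0xBF=10111111, 0x95=10010101 all match 10xxxxxx.
Decoded value 0xB1FD5 is ≥ 0x10000 (shortest form) and not a surrogate.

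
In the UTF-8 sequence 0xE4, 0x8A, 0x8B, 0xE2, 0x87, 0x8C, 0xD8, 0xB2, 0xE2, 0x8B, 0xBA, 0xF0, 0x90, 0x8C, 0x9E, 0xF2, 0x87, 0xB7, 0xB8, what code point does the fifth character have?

U+1031E

Offset 0: leading byte 0xE4 = 11100100 → 3-byte char #1 = E4 8A 8B.
Offset 3: leading byte 0xE2 = 11100010 → 3-byte char #2 = E2 87 8C.
Offset 6: leading byte 0xD8 = 11011000 → 2-byte char #3 = D8 B2.
Offset 8: leading byte 0xE2 = 11100010 → 3-byte char #4 = E2 8B BA.
Offset 11: leading byte 0xF0 = 11110000 → 4-byte char #5 = F0 90 8C 9E.
Leading byte 0xF0 = 11110000 matches 11110xxx → 4-byte sequence.
Byte 1: 0xF0 = 11110000, payload 000 (3 bits).
Byte 2: 0x90 = 10010000 (10xxxxxx ✓), payload 010000.
Byte 3: 0x8C = 10001100 (10xxxxxx ✓), payload 001100.
Byte 4: 0x9E = 10011110 (10xxxxxx ✓), payload 011110.
Concatenate: 000010000001100011110 = 0x1031E (21 bits → U+1031E).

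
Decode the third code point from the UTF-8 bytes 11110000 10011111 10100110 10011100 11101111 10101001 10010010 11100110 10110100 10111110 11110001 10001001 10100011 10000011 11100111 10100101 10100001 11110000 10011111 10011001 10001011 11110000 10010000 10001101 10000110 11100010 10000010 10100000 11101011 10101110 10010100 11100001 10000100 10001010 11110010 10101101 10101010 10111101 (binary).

Offset 0: leading byte 0xF0 = 11110000 → 4-byte char #1 = F0 9F A6 9C.
Offset 4: leading byte 0xEF = 11101111 → 3-byte char #2 = EF A9 92.
Offset 7: leading byte 0xE6 = 11100110 → 3-byte char #3 = E6 B4 BE.
Leading byte 0xE6 = 11100110 matches 1110xxxx → 3-byte sequence.
Byte 1: 0xE6 = 11100110, payload 0110 (4 bits).
Byte 2: 0xB4 = 10110100 (10xxxxxx ✓), payload 110100.
Byte 3: 0xBE = 10111110 (10xxxxxx ✓), payload 111110.
Concatenate: 0110110100111110 = 0x6D3E (16 bits → U+6D3E).

U+6D3E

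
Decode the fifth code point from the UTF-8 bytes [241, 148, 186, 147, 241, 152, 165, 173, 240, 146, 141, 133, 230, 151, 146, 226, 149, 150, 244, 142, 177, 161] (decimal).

U+2556

Offset 0: leading byte 0xF1 = 11110001 → 4-byte char #1 = F1 94 BA 93.
Offset 4: leading byte 0xF1 = 11110001 → 4-byte char #2 = F1 98 A5 AD.
Offset 8: leading byte 0xF0 = 11110000 → 4-byte char #3 = F0 92 8D 85.
Offset 12: leading byte 0xE6 = 11100110 → 3-byte char #4 = E6 97 92.
Offset 15: leading byte 0xE2 = 11100010 → 3-byte char #5 = E2 95 96.
Leading byte 0xE2 = 11100010 matches 1110xxxx → 3-byte sequence.
Byte 1: 0xE2 = 11100010, payload 0010 (4 bits).
Byte 2: 0x95 = 10010101 (10xxxxxx ✓), payload 010101.
Byte 3: 0x96 = 10010110 (10xxxxxx ✓), payload 010110.
Concatenate: 0010010101010110 = 0x2556 (16 bits → U+2556).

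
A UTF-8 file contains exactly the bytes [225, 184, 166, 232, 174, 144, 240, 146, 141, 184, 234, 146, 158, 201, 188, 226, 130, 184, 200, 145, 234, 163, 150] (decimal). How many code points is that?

8

Byte at offset 0: 0xE1 = 11100001 → 3-byte char (#1). Advance 3.
Byte at offset 3: 0xE8 = 11101000 → 3-byte char (#2). Advance 3.
Byte at offset 6: 0xF0 = 11110000 → 4-byte char (#3). Advance 4.
Byte at offset 10: 0xEA = 11101010 → 3-byte char (#4). Advance 3.
Byte at offset 13: 0xC9 = 11001001 → 2-byte char (#5). Advance 2.
Byte at offset 15: 0xE2 = 11100010 → 3-byte char (#6). Advance 3.
Byte at offset 18: 0xC8 = 11001000 → 2-byte char (#7). Advance 2.
Byte at offset 20: 0xEA = 11101010 → 3-byte char (#8). Advance 3.
Reached end at offset 23 after 8 code points.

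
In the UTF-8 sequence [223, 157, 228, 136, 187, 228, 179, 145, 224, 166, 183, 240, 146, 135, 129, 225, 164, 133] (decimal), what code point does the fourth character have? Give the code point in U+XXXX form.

U+09B7

Offset 0: leading byte 0xDF = 11011111 → 2-byte char #1 = DF 9D.
Offset 2: leading byte 0xE4 = 11100100 → 3-byte char #2 = E4 88 BB.
Offset 5: leading byte 0xE4 = 11100100 → 3-byte char #3 = E4 B3 91.
Offset 8: leading byte 0xE0 = 11100000 → 3-byte char #4 = E0 A6 B7.
Leading byte 0xE0 = 11100000 matches 1110xxxx → 3-byte sequence.
Byte 1: 0xE0 = 11100000, payload 0000 (4 bits).
Byte 2: 0xA6 = 10100110 (10xxxxxx ✓), payload 100110.
Byte 3: 0xB7 = 10110111 (10xxxxxx ✓), payload 110111.
Concatenate: 0000100110110111 = 0x9B7 (16 bits → U+09B7).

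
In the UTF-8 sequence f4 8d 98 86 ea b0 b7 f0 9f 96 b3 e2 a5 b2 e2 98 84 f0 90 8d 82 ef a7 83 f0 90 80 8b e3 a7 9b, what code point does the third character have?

U+1F5B3

Offset 0: leading byte 0xF4 = 11110100 → 4-byte char #1 = F4 8D 98 86.
Offset 4: leading byte 0xEA = 11101010 → 3-byte char #2 = EA B0 B7.
Offset 7: leading byte 0xF0 = 11110000 → 4-byte char #3 = F0 9F 96 B3.
Leading byte 0xF0 = 11110000 matches 11110xxx → 4-byte sequence.
Byte 1: 0xF0 = 11110000, payload 000 (3 bits).
Byte 2: 0x9F = 10011111 (10xxxxxx ✓), payload 011111.
Byte 3: 0x96 = 10010110 (10xxxxxx ✓), payload 010110.
Byte 4: 0xB3 = 10110011 (10xxxxxx ✓), payload 110011.
Concatenate: 000011111010110110011 = 0x1F5B3 (21 bits → U+1F5B3).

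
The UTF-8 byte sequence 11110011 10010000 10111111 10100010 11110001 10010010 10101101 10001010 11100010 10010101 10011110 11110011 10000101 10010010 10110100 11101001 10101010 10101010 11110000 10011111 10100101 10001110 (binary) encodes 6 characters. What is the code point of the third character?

Offset 0: leading byte 0xF3 = 11110011 → 4-byte char #1 = F3 90 BF A2.
Offset 4: leading byte 0xF1 = 11110001 → 4-byte char #2 = F1 92 AD 8A.
Offset 8: leading byte 0xE2 = 11100010 → 3-byte char #3 = E2 95 9E.
Leading byte 0xE2 = 11100010 matches 1110xxxx → 3-byte sequence.
Byte 1: 0xE2 = 11100010, payload 0010 (4 bits).
Byte 2: 0x95 = 10010101 (10xxxxxx ✓), payload 010101.
Byte 3: 0x9E = 10011110 (10xxxxxx ✓), payload 011110.
Concatenate: 0010010101011110 = 0x255E (16 bits → U+255E).

U+255E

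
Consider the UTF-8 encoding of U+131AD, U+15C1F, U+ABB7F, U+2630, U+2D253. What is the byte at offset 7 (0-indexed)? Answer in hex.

0x9F

U+131AD → 4-byte form F0 93 86 AD at offsets 0–3.
U+15C1F → 4-byte form F0 95 B0 9F at offsets 4–7.
Offset 7 falls in char 2's range; it's byte 4 of F0 95 B0 9F = 0x9F.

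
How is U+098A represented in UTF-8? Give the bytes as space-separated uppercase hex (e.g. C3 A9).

U+098A = 0x98A = 2442 decimal. In range U+0800–U+FFFF → 3-byte form: 1110xxxx 10xxxxxx 10xxxxxx.
Binary (16 bits): 0000100110001010.
Split 4+6+6: 0000 | 100110 | 001010.
Byte 1: 11100000 = 0xE0.
Byte 2: 10100110 = 0xA6.
Byte 3: 10001010 = 0x8A.

E0 A6 8A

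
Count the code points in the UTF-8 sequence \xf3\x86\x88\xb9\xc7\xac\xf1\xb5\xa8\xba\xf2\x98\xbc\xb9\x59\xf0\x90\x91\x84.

6

Byte at offset 0: 0xF3 = 11110011 → 4-byte char (#1). Advance 4.
Byte at offset 4: 0xC7 = 11000111 → 2-byte char (#2). Advance 2.
Byte at offset 6: 0xF1 = 11110001 → 4-byte char (#3). Advance 4.
Byte at offset 10: 0xF2 = 11110010 → 4-byte char (#4). Advance 4.
Byte at offset 14: 0x59 = 01011001 → 1-byte char (#5). Advance 1.
Byte at offset 15: 0xF0 = 11110000 → 4-byte char (#6). Advance 4.
Reached end at offset 19 after 6 code points.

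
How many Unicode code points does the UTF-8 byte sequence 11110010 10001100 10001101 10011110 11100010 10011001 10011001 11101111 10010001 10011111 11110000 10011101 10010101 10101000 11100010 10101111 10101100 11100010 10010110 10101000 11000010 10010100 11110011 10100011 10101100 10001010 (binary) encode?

Byte at offset 0: 0xF2 = 11110010 → 4-byte char (#1). Advance 4.
Byte at offset 4: 0xE2 = 11100010 → 3-byte char (#2). Advance 3.
Byte at offset 7: 0xEF = 11101111 → 3-byte char (#3). Advance 3.
Byte at offset 10: 0xF0 = 11110000 → 4-byte char (#4). Advance 4.
Byte at offset 14: 0xE2 = 11100010 → 3-byte char (#5). Advance 3.
Byte at offset 17: 0xE2 = 11100010 → 3-byte char (#6). Advance 3.
Byte at offset 20: 0xC2 = 11000010 → 2-byte char (#7). Advance 2.
Byte at offset 22: 0xF3 = 11110011 → 4-byte char (#8). Advance 4.
Reached end at offset 26 after 8 code points.

8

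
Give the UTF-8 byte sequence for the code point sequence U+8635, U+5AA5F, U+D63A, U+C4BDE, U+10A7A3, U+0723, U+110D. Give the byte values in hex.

U+8635: 3-byte form → E8 98 B5.
U+5AA5F: 4-byte form → F1 9A A9 9F.
U+D63A: 3-byte form → ED 98 BA.
U+C4BDE: 4-byte form → F3 84 AF 9E.
U+10A7A3: 4-byte form → F4 8A 9E A3.
U+0723: 2-byte form → DC A3.
U+110D: 3-byte form → E1 84 8D.
Concatenated (23 bytes): E8 98 B5 F1 9A A9 9F ED 98 BA F3 84 AF 9E F4 8A 9E A3 DC A3 E1 84 8D.

E8 98 B5 F1 9A A9 9F ED 98 BA F3 84 AF 9E F4 8A 9E A3 DC A3 E1 84 8D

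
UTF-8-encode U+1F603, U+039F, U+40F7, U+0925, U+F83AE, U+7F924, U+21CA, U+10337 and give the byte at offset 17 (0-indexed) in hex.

0xBF

U+1F603 → 4-byte form F0 9F 98 83 at offsets 0–3.
U+039F → 2-byte form CE 9F at offsets 4–5.
U+40F7 → 3-byte form E4 83 B7 at offsets 6–8.
U+0925 → 3-byte form E0 A4 A5 at offsets 9–11.
U+F83AE → 4-byte form F3 B8 8E AE at offsets 12–15.
U+7F924 → 4-byte form F1 BF A4 A4 at offsets 16–19.
Offset 17 falls in char 6's range; it's byte 2 of F1 BF A4 A4 = 0xBF.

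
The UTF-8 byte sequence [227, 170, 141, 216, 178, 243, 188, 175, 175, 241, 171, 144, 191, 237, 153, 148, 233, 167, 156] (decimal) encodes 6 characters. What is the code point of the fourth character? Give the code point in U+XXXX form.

Offset 0: leading byte 0xE3 = 11100011 → 3-byte char #1 = E3 AA 8D.
Offset 3: leading byte 0xD8 = 11011000 → 2-byte char #2 = D8 B2.
Offset 5: leading byte 0xF3 = 11110011 → 4-byte char #3 = F3 BC AF AF.
Offset 9: leading byte 0xF1 = 11110001 → 4-byte char #4 = F1 AB 90 BF.
Leading byte 0xF1 = 11110001 matches 11110xxx → 4-byte sequence.
Byte 1: 0xF1 = 11110001, payload 001 (3 bits).
Byte 2: 0xAB = 10101011 (10xxxxxx ✓), payload 101011.
Byte 3: 0x90 = 10010000 (10xxxxxx ✓), payload 010000.
Byte 4: 0xBF = 10111111 (10xxxxxx ✓), payload 111111.
Concatenate: 001101011010000111111 = 0x6B43F (21 bits → U+6B43F).

U+6B43F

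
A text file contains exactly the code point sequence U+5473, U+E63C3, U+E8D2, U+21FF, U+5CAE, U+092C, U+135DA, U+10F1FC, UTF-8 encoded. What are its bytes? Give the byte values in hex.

U+5473: 3-byte form → E5 91 B3.
U+E63C3: 4-byte form → F3 A6 8F 83.
U+E8D2: 3-byte form → EE A3 92.
U+21FF: 3-byte form → E2 87 BF.
U+5CAE: 3-byte form → E5 B2 AE.
U+092C: 3-byte form → E0 A4 AC.
U+135DA: 4-byte form → F0 93 97 9A.
U+10F1FC: 4-byte form → F4 8F 87 BC.
Concatenated (27 bytes): E5 91 B3 F3 A6 8F 83 EE A3 92 E2 87 BF E5 B2 AE E0 A4 AC F0 93 97 9A F4 8F 87 BC.

E5 91 B3 F3 A6 8F 83 EE A3 92 E2 87 BF E5 B2 AE E0 A4 AC F0 93 97 9A F4 8F 87 BC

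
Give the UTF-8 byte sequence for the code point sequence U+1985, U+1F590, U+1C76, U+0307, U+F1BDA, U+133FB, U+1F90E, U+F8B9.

U+1985: 3-byte form → E1 A6 85.
U+1F590: 4-byte form → F0 9F 96 90.
U+1C76: 3-byte form → E1 B1 B6.
U+0307: 2-byte form → CC 87.
U+F1BDA: 4-byte form → F3 B1 AF 9A.
U+133FB: 4-byte form → F0 93 8F BB.
U+1F90E: 4-byte form → F0 9F A4 8E.
U+F8B9: 3-byte form → EF A2 B9.
Concatenated (27 bytes): E1 A6 85 F0 9F 96 90 E1 B1 B6 CC 87 F3 B1 AF 9A F0 93 8F BB F0 9F A4 8E EF A2 B9.

E1 A6 85 F0 9F 96 90 E1 B1 B6 CC 87 F3 B1 AF 9A F0 93 8F BB F0 9F A4 8E EF A2 B9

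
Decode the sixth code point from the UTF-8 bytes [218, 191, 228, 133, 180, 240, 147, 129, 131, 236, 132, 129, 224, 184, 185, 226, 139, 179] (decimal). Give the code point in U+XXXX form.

Offset 0: leading byte 0xDA = 11011010 → 2-byte char #1 = DA BF.
Offset 2: leading byte 0xE4 = 11100100 → 3-byte char #2 = E4 85 B4.
Offset 5: leading byte 0xF0 = 11110000 → 4-byte char #3 = F0 93 81 83.
Offset 9: leading byte 0xEC = 11101100 → 3-byte char #4 = EC 84 81.
Offset 12: leading byte 0xE0 = 11100000 → 3-byte char #5 = E0 B8 B9.
Offset 15: leading byte 0xE2 = 11100010 → 3-byte char #6 = E2 8B B3.
Leading byte 0xE2 = 11100010 matches 1110xxxx → 3-byte sequence.
Byte 1: 0xE2 = 11100010, payload 0010 (4 bits).
Byte 2: 0x8B = 10001011 (10xxxxxx ✓), payload 001011.
Byte 3: 0xB3 = 10110011 (10xxxxxx ✓), payload 110011.
Concatenate: 0010001011110011 = 0x22F3 (16 bits → U+22F3).

U+22F3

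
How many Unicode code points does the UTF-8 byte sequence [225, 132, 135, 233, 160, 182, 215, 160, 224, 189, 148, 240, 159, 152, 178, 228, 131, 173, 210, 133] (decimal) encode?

Byte at offset 0: 0xE1 = 11100001 → 3-byte char (#1). Advance 3.
Byte at offset 3: 0xE9 = 11101001 → 3-byte char (#2). Advance 3.
Byte at offset 6: 0xD7 = 11010111 → 2-byte char (#3). Advance 2.
Byte at offset 8: 0xE0 = 11100000 → 3-byte char (#4). Advance 3.
Byte at offset 11: 0xF0 = 11110000 → 4-byte char (#5). Advance 4.
Byte at offset 15: 0xE4 = 11100100 → 3-byte char (#6). Advance 3.
Byte at offset 18: 0xD2 = 11010010 → 2-byte char (#7). Advance 2.
Reached end at offset 20 after 7 code points.

7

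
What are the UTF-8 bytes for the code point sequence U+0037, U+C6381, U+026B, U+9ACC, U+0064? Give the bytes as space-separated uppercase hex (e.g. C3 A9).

37 F3 86 8E 81 C9 AB E9 AB 8C 64

U+0037: 1-byte form → 37.
U+C6381: 4-byte form → F3 86 8E 81.
U+026B: 2-byte form → C9 AB.
U+9ACC: 3-byte form → E9 AB 8C.
U+0064: 1-byte form → 64.
Concatenated (11 bytes): 37 F3 86 8E 81 C9 AB E9 AB 8C 64.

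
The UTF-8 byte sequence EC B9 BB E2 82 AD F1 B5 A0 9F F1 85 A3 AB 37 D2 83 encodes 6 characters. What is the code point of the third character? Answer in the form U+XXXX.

U+7581F

Offset 0: leading byte 0xEC = 11101100 → 3-byte char #1 = EC B9 BB.
Offset 3: leading byte 0xE2 = 11100010 → 3-byte char #2 = E2 82 AD.
Offset 6: leading byte 0xF1 = 11110001 → 4-byte char #3 = F1 B5 A0 9F.
Leading byte 0xF1 = 11110001 matches 11110xxx → 4-byte sequence.
Byte 1: 0xF1 = 11110001, payload 001 (3 bits).
Byte 2: 0xB5 = 10110101 (10xxxxxx ✓), payload 110101.
Byte 3: 0xA0 = 10100000 (10xxxxxx ✓), payload 100000.
Byte 4: 0x9F = 10011111 (10xxxxxx ✓), payload 011111.
Concatenate: 001110101100000011111 = 0x7581F (21 bits → U+7581F).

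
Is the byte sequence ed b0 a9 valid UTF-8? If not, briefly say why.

invalid (encodes a surrogate (U+D800–U+DFFF))

Structurally a 3-byte sequence; payload = 0xDC29.
But 0xDC29 is in U+D800–U+DFFF, the surrogate range. Surrogates are not Unicode scalar values and are forbidden in UTF-8.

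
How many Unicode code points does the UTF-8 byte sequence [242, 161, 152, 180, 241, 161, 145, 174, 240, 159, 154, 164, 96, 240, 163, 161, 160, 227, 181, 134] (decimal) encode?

Byte at offset 0: 0xF2 = 11110010 → 4-byte char (#1). Advance 4.
Byte at offset 4: 0xF1 = 11110001 → 4-byte char (#2). Advance 4.
Byte at offset 8: 0xF0 = 11110000 → 4-byte char (#3). Advance 4.
Byte at offset 12: 0x60 = 01100000 → 1-byte char (#4). Advance 1.
Byte at offset 13: 0xF0 = 11110000 → 4-byte char (#5). Advance 4.
Byte at offset 17: 0xE3 = 11100011 → 3-byte char (#6). Advance 3.
Reached end at offset 20 after 6 code points.

6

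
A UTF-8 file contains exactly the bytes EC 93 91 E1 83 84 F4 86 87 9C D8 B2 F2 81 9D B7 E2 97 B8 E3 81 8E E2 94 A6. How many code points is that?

Byte at offset 0: 0xEC = 11101100 → 3-byte char (#1). Advance 3.
Byte at offset 3: 0xE1 = 11100001 → 3-byte char (#2). Advance 3.
Byte at offset 6: 0xF4 = 11110100 → 4-byte char (#3). Advance 4.
Byte at offset 10: 0xD8 = 11011000 → 2-byte char (#4). Advance 2.
Byte at offset 12: 0xF2 = 11110010 → 4-byte char (#5). Advance 4.
Byte at offset 16: 0xE2 = 11100010 → 3-byte char (#6). Advance 3.
Byte at offset 19: 0xE3 = 11100011 → 3-byte char (#7). Advance 3.
Byte at offset 22: 0xE2 = 11100010 → 3-byte char (#8). Advance 3.
Reached end at offset 25 after 8 code points.

8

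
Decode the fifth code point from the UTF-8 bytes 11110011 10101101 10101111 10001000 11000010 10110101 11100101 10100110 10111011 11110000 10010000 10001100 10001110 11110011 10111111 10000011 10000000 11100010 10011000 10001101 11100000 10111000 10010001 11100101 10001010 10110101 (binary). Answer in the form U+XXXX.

U+FF0C0

Offset 0: leading byte 0xF3 = 11110011 → 4-byte char #1 = F3 AD AF 88.
Offset 4: leading byte 0xC2 = 11000010 → 2-byte char #2 = C2 B5.
Offset 6: leading byte 0xE5 = 11100101 → 3-byte char #3 = E5 A6 BB.
Offset 9: leading byte 0xF0 = 11110000 → 4-byte char #4 = F0 90 8C 8E.
Offset 13: leading byte 0xF3 = 11110011 → 4-byte char #5 = F3 BF 83 80.
Leading byte 0xF3 = 11110011 matches 11110xxx → 4-byte sequence.
Byte 1: 0xF3 = 11110011, payload 011 (3 bits).
Byte 2: 0xBF = 10111111 (10xxxxxx ✓), payload 111111.
Byte 3: 0x83 = 10000011 (10xxxxxx ✓), payload 000011.
Byte 4: 0x80 = 10000000 (10xxxxxx ✓), payload 000000.
Concatenate: 011111111000011000000 = 0xFF0C0 (21 bits → U+FF0C0).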